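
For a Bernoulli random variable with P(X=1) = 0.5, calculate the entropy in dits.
0.3010 dits

The binary entropy function is:
H(p) = -p log(p) - (1-p) log(1-p)

H(0.5) = -0.5 × log_10(0.5) - 0.5 × log_10(0.5)
H(0.5) = 0.3010 dits

Note: Binary entropy is maximized at p=0.5 (H=1 bit) and minimized at p=0 or p=1 (H=0).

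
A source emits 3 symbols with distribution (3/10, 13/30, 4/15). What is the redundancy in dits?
0.0098 dits

Redundancy measures how far a source is from maximum entropy:
R = H_max - H(X)

Maximum entropy for 3 symbols: H_max = log_10(3) = 0.4771 dits
Actual entropy: H(X) = 0.4673 dits
Redundancy: R = 0.4771 - 0.4673 = 0.0098 dits

This redundancy represents potential for compression: the source could be compressed by 0.0098 dits per symbol.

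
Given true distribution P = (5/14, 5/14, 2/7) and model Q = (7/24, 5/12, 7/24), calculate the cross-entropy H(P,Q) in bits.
1.5938 bits

Cross-entropy: H(P,Q) = -Σ p(x) log q(x)

Alternatively: H(P,Q) = H(P) + D_KL(P||Q)
H(P) = 1.5774 bits
D_KL(P||Q) = 0.0164 bits

H(P,Q) = 1.5774 + 0.0164 = 1.5938 bits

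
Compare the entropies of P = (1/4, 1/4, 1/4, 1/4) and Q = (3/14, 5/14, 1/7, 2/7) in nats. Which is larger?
P

Computing entropies in nats:
H(P) = 1.3863
H(Q) = 1.3337

Distribution P has higher entropy.

Intuition: The distribution closer to uniform (more spread out) has higher entropy.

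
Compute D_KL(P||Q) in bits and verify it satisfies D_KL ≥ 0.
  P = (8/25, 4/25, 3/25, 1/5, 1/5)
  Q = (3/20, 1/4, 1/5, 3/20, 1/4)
0.1770 bits

KL divergence satisfies the Gibbs inequality: D_KL(P||Q) ≥ 0 for all distributions P, Q.

D_KL(P||Q) = Σ p(x) log(p(x)/q(x))
Term by term:
  x=0: 8/25 × log_2[(8/25)/(3/20)] = 0.3498
  x=1: 4/25 × log_2[(4/25)/(1/4)] = -0.1030
  x=2: 3/25 × log_2[(3/25)/(1/5)] = -0.0884
  x=3: 1/5 × log_2[(1/5)/(3/20)] = 0.0830
  x=4: 1/5 × log_2[(1/5)/(1/4)] = -0.0644
D_KL(P||Q) = 0.1770 bits

D_KL(P||Q) = 0.1770 ≥ 0 ✓

This non-negativity is a fundamental property: relative entropy cannot be negative because it measures how different Q is from P.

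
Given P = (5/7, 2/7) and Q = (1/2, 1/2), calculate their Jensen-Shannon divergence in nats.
0.0243 nats

Jensen-Shannon divergence is:
JSD(P||Q) = 0.5 × D_KL(P||M) + 0.5 × D_KL(Q||M)
where M = 0.5 × (P + Q) is the mixture distribution.

M = 0.5 × (5/7, 2/7) + 0.5 × (1/2, 1/2) = (17/28, 11/28)

D_KL(P||M) = 0.0251 nats
D_KL(Q||M) = 0.0235 nats

JSD(P||Q) = 0.5 × 0.0251 + 0.5 × 0.0235 = 0.0243 nats

Unlike KL divergence, JSD is symmetric and bounded: 0 ≤ JSD ≤ log(2).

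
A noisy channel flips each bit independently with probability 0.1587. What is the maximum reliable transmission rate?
0.3688 bits

For a binary symmetric channel (BSC) with error probability p:
Capacity C = 1 - H(p) bits per symbol

where H(p) = -p log₂(p) - (1-p) log₂(1-p) is the binary entropy function.

H(0.1587) = 0.6312 bits
C = 1 - 0.6312 = 0.3688 bits per symbol

This means we can reliably transmit up to 0.3688 bits of information per channel use.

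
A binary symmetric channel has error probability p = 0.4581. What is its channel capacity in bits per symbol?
0.0051 bits

For a binary symmetric channel (BSC) with error probability p:
Capacity C = 1 - H(p) bits per symbol

where H(p) = -p log₂(p) - (1-p) log₂(1-p) is the binary entropy function.

H(0.4581) = 0.9949 bits
C = 1 - 0.9949 = 0.0051 bits per symbol

This means we can reliably transmit up to 0.0051 bits of information per channel use.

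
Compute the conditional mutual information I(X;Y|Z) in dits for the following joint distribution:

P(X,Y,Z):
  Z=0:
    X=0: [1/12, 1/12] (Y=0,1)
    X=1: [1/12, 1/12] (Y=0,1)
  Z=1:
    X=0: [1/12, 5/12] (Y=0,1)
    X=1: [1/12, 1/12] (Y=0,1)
0.0148 dits

Conditional mutual information: I(X;Y|Z) = H(X|Z) + H(Y|Z) - H(X,Y|Z)

H(Z) = 0.2764
H(X,Z) = 0.5396 → H(X|Z) = 0.2632
H(Y,Z) = 0.5396 → H(Y|Z) = 0.2632
H(X,Y,Z) = 0.7879 → H(X,Y|Z) = 0.5115

I(X;Y|Z) = 0.2632 + 0.2632 - 0.5115 = 0.0148 dits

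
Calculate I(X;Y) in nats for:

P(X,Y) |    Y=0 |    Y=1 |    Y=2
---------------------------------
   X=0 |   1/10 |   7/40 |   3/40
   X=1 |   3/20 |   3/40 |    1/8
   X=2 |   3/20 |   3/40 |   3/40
0.0415 nats

Mutual information: I(X;Y) = H(X) + H(Y) - H(X,Y)

Marginals:
P(X) = (7/20, 7/20, 3/10), H(X) = 1.0961 nats
P(Y) = (2/5, 13/40, 11/40), H(Y) = 1.0868 nats

Joint entropy: H(X,Y) = 2.1414 nats

I(X;Y) = 1.0961 + 1.0868 - 2.1414 = 0.0415 nats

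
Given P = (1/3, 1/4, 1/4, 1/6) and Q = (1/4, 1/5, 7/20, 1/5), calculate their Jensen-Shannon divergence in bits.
0.0135 bits

Jensen-Shannon divergence is:
JSD(P||Q) = 0.5 × D_KL(P||M) + 0.5 × D_KL(Q||M)
where M = 0.5 × (P + Q) is the mixture distribution.

M = 0.5 × (1/3, 1/4, 1/4, 1/6) + 0.5 × (1/4, 1/5, 7/20, 1/5) = (7/24, 9/40, 3/10, 0.183333)

D_KL(P||M) = 0.0135 bits
D_KL(Q||M) = 0.0134 bits

JSD(P||Q) = 0.5 × 0.0135 + 0.5 × 0.0134 = 0.0135 bits

Unlike KL divergence, JSD is symmetric and bounded: 0 ≤ JSD ≤ log(2).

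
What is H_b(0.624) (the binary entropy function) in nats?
0.6621 nats

The binary entropy function is:
H(p) = -p log(p) - (1-p) log(1-p)

H(0.624) = -0.624 × log_e(0.624) - 0.376 × log_e(0.376)
H(0.624) = 0.6621 nats

Note: Binary entropy is maximized at p=0.5 (H=1 bit) and minimized at p=0 or p=1 (H=0).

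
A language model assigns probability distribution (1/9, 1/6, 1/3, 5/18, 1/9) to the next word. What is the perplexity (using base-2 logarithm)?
4.5218

Perplexity is 2^H (or exp(H) for natural log).

First, H = -Σ p log p = 2.1769 bits
Perplexity = 2^2.1769 = 4.5218

Interpretation: The model's uncertainty is equivalent to choosing uniformly among 4.5 options.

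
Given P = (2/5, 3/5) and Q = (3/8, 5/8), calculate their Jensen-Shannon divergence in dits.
0.0001 dits

Jensen-Shannon divergence is:
JSD(P||Q) = 0.5 × D_KL(P||M) + 0.5 × D_KL(Q||M)
where M = 0.5 × (P + Q) is the mixture distribution.

M = 0.5 × (2/5, 3/5) + 0.5 × (3/8, 5/8) = (0.3875, 0.6125)

D_KL(P||M) = 0.0001 dits
D_KL(Q||M) = 0.0001 dits

JSD(P||Q) = 0.5 × 0.0001 + 0.5 × 0.0001 = 0.0001 dits

Unlike KL divergence, JSD is symmetric and bounded: 0 ≤ JSD ≤ log(2).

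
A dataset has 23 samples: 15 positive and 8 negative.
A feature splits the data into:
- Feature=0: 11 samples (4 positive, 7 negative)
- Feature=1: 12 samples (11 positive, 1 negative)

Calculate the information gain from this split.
0.2639 bits

Information Gain = H(Y) - H(Y|Feature)

Before split:
P(positive) = 15/23 = 0.6522
H(Y) = 0.9321 bits

After split:
Feature=0: H = 0.9457 bits (weight = 11/23)
Feature=1: H = 0.4138 bits (weight = 12/23)
H(Y|Feature) = (11/23)×0.9457 + (12/23)×0.4138 = 0.6682 bits

Information Gain = 0.9321 - 0.6682 = 0.2639 bits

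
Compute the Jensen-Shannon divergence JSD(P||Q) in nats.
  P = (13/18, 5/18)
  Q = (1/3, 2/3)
0.0779 nats

Jensen-Shannon divergence is:
JSD(P||Q) = 0.5 × D_KL(P||M) + 0.5 × D_KL(Q||M)
where M = 0.5 × (P + Q) is the mixture distribution.

M = 0.5 × (13/18, 5/18) + 0.5 × (1/3, 2/3) = (19/36, 17/36)

D_KL(P||M) = 0.0791 nats
D_KL(Q||M) = 0.0767 nats

JSD(P||Q) = 0.5 × 0.0791 + 0.5 × 0.0767 = 0.0779 nats

Unlike KL divergence, JSD is symmetric and bounded: 0 ≤ JSD ≤ log(2).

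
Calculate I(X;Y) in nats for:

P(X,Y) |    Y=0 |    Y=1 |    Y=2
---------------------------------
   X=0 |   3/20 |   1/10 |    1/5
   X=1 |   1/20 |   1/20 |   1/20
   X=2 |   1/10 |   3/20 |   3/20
0.0138 nats

Mutual information: I(X;Y) = H(X) + H(Y) - H(X,Y)

Marginals:
P(X) = (9/20, 3/20, 2/5), H(X) = 1.0104 nats
P(Y) = (3/10, 3/10, 2/5), H(Y) = 1.0889 nats

Joint entropy: H(X,Y) = 2.0855 nats

I(X;Y) = 1.0104 + 1.0889 - 2.0855 = 0.0138 nats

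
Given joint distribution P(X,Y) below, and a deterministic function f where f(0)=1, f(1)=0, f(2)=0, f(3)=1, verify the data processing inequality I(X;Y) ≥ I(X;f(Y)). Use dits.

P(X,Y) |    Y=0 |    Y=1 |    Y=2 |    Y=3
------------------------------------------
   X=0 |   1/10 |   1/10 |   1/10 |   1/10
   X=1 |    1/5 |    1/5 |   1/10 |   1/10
I(X;Y) = 0.0060, I(X;f(Y)) = 0.0000, inequality holds: 0.0060 ≥ 0.0000

Data Processing Inequality: For any Markov chain X → Y → Z, we have I(X;Y) ≥ I(X;Z).

Here Z = f(Y) is a deterministic function of Y, forming X → Y → Z.

Original I(X;Y) = 0.0060 dits

After applying f:
P(X,Z) where Z=f(Y):
- P(X,Z=0) = P(X,Y=1) + P(X,Y=2)
- P(X,Z=1) = P(X,Y=0) + P(X,Y=3)

I(X;Z) = I(X;f(Y)) = 0.0000 dits

Verification: 0.0060 ≥ 0.0000 ✓

Information cannot be created by processing; the function f can only lose information about X.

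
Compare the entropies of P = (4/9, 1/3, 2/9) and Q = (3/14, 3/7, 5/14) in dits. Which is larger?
Q

Computing entropies in dits:
H(P) = 0.4607
H(Q) = 0.4608

Distribution Q has higher entropy.

Intuition: The distribution closer to uniform (more spread out) has higher entropy.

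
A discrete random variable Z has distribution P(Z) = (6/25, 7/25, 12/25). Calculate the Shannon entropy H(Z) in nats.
1.0512 nats

Shannon entropy is H(X) = -Σ p(x) log p(x).

For P = (6/25, 7/25, 12/25):
H = -6/25 × log_e(6/25) -7/25 × log_e(7/25) -12/25 × log_e(12/25)
H = 1.0512 nats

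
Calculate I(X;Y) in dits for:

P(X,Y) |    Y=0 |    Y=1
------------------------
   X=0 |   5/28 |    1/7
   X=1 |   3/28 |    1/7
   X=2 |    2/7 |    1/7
0.0081 dits

Mutual information: I(X;Y) = H(X) + H(Y) - H(X,Y)

Marginals:
P(X) = (9/28, 1/4, 3/7), H(X) = 0.4667 dits
P(Y) = (4/7, 3/7), H(Y) = 0.2966 dits

Joint entropy: H(X,Y) = 0.7552 dits

I(X;Y) = 0.4667 + 0.2966 - 0.7552 = 0.0081 dits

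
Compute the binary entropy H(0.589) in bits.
0.9770 bits

The binary entropy function is:
H(p) = -p log(p) - (1-p) log(1-p)

H(0.589) = -0.589 × log_2(0.589) - 0.411 × log_2(0.411)
H(0.589) = 0.9770 bits

Note: Binary entropy is maximized at p=0.5 (H=1 bit) and minimized at p=0 or p=1 (H=0).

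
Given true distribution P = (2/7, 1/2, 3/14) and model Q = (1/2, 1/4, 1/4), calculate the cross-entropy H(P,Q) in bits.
1.7143 bits

Cross-entropy: H(P,Q) = -Σ p(x) log q(x)

Alternatively: H(P,Q) = H(P) + D_KL(P||Q)
H(P) = 1.4926 bits
D_KL(P||Q) = 0.2217 bits

H(P,Q) = 1.4926 + 0.2217 = 1.7143 bits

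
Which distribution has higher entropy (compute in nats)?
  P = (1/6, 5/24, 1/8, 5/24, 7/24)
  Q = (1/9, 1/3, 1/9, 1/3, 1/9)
P

Computing entropies in nats:
H(P) = 1.5715
H(Q) = 1.4648

Distribution P has higher entropy.

Intuition: The distribution closer to uniform (more spread out) has higher entropy.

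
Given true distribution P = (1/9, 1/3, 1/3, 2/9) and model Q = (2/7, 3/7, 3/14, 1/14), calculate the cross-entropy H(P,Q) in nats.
1.5216 nats

Cross-entropy: H(P,Q) = -Σ p(x) log q(x)

Alternatively: H(P,Q) = H(P) + D_KL(P||Q)
H(P) = 1.3108 nats
D_KL(P||Q) = 0.2108 nats

H(P,Q) = 1.3108 + 0.2108 = 1.5216 nats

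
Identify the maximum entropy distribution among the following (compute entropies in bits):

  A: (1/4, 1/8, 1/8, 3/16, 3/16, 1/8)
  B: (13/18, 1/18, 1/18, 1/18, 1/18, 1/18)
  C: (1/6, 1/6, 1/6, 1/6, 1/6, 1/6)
C

For a discrete distribution over n outcomes, entropy is maximized by the uniform distribution.

Computing entropies:
H(A) = 2.5306 bits
H(B) = 1.4974 bits
H(C) = 2.5850 bits

The uniform distribution (where all probabilities equal 1/6) achieves the maximum entropy of log_2(6) = 2.5850 bits.

Distribution C has the highest entropy.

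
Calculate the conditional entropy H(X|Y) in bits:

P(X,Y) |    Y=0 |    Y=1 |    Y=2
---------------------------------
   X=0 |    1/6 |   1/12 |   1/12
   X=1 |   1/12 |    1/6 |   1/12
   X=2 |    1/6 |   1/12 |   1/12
1.5304 bits

Using the chain rule: H(X|Y) = H(X,Y) - H(Y)

First, compute H(X,Y) = 3.0850 bits

Marginal P(Y) = (5/12, 1/3, 1/4)
H(Y) = 1.5546 bits

H(X|Y) = H(X,Y) - H(Y) = 3.0850 - 1.5546 = 1.5304 bits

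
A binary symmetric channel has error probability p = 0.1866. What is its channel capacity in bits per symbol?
0.3057 bits

For a binary symmetric channel (BSC) with error probability p:
Capacity C = 1 - H(p) bits per symbol

where H(p) = -p log₂(p) - (1-p) log₂(1-p) is the binary entropy function.

H(0.1866) = 0.6943 bits
C = 1 - 0.6943 = 0.3057 bits per symbol

This means we can reliably transmit up to 0.3057 bits of information per channel use.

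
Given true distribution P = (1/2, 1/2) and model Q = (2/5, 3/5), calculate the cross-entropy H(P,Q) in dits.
0.3099 dits

Cross-entropy: H(P,Q) = -Σ p(x) log q(x)

Alternatively: H(P,Q) = H(P) + D_KL(P||Q)
H(P) = 0.3010 dits
D_KL(P||Q) = 0.0089 dits

H(P,Q) = 0.3010 + 0.0089 = 0.3099 dits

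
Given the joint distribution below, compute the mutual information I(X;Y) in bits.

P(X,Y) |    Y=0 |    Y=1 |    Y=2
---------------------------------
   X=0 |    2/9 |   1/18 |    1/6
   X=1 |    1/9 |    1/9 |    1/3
0.0728 bits

Mutual information: I(X;Y) = H(X) + H(Y) - H(X,Y)

Marginals:
P(X) = (4/9, 5/9), H(X) = 0.9911 bits
P(Y) = (1/3, 1/6, 1/2), H(Y) = 1.4591 bits

Joint entropy: H(X,Y) = 2.3774 bits

I(X;Y) = 0.9911 + 1.4591 - 2.3774 = 0.0728 bits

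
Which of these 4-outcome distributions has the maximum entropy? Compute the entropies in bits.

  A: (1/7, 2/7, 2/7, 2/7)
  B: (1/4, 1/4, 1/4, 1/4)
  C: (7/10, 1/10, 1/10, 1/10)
B

For a discrete distribution over n outcomes, entropy is maximized by the uniform distribution.

Computing entropies:
H(A) = 1.9502 bits
H(B) = 2.0000 bits
H(C) = 1.3568 bits

The uniform distribution (where all probabilities equal 1/4) achieves the maximum entropy of log_2(4) = 2.0000 bits.

Distribution B has the highest entropy.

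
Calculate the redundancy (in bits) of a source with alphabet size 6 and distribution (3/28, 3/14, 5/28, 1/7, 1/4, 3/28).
0.0733 bits

Redundancy measures how far a source is from maximum entropy:
R = H_max - H(X)

Maximum entropy for 6 symbols: H_max = log_2(6) = 2.5850 bits
Actual entropy: H(X) = 2.5116 bits
Redundancy: R = 2.5850 - 2.5116 = 0.0733 bits

This redundancy represents potential for compression: the source could be compressed by 0.0733 bits per symbol.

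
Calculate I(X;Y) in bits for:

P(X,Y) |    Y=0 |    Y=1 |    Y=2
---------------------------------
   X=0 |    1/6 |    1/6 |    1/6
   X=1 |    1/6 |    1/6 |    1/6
0.0000 bits

Mutual information: I(X;Y) = H(X) + H(Y) - H(X,Y)

Marginals:
P(X) = (1/2, 1/2), H(X) = 1.0000 bits
P(Y) = (1/3, 1/3, 1/3), H(Y) = 1.5850 bits

Joint entropy: H(X,Y) = 2.5850 bits

I(X;Y) = 1.0000 + 1.5850 - 2.5850 = 0.0000 bits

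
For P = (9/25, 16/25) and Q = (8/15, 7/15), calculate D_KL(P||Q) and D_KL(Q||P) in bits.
D_KL(P||Q) = 0.0875, D_KL(Q||P) = 0.0898

KL divergence is not symmetric: D_KL(P||Q) ≠ D_KL(Q||P) in general.

D_KL(P||Q) = 0.0875 bits
D_KL(Q||P) = 0.0898 bits

No, they are not equal!

This asymmetry is why KL divergence is not a true distance metric.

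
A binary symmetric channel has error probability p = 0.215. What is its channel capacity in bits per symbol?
0.2491 bits

For a binary symmetric channel (BSC) with error probability p:
Capacity C = 1 - H(p) bits per symbol

where H(p) = -p log₂(p) - (1-p) log₂(1-p) is the binary entropy function.

H(0.215) = 0.7509 bits
C = 1 - 0.7509 = 0.2491 bits per symbol

This means we can reliably transmit up to 0.2491 bits of information per channel use.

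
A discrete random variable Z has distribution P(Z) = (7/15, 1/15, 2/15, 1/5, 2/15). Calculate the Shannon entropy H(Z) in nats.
1.3954 nats

Shannon entropy is H(X) = -Σ p(x) log p(x).

For P = (7/15, 1/15, 2/15, 1/5, 2/15):
H = -7/15 × log_e(7/15) -1/15 × log_e(1/15) -2/15 × log_e(2/15) -1/5 × log_e(1/5) -2/15 × log_e(2/15)
H = 1.3954 nats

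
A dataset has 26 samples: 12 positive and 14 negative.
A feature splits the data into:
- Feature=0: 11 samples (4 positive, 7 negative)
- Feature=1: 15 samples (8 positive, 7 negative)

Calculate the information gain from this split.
0.0206 bits

Information Gain = H(Y) - H(Y|Feature)

Before split:
P(positive) = 12/26 = 0.4615
H(Y) = 0.9957 bits

After split:
Feature=0: H = 0.9457 bits (weight = 11/26)
Feature=1: H = 0.9968 bits (weight = 15/26)
H(Y|Feature) = (11/26)×0.9457 + (15/26)×0.9968 = 0.9752 bits

Information Gain = 0.9957 - 0.9752 = 0.0206 bits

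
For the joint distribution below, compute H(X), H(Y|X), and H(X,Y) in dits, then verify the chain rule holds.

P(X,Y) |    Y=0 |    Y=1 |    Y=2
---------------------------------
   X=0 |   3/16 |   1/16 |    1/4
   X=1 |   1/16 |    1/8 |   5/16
H(X,Y) = 0.7081, H(X) = 0.3010, H(Y|X) = 0.4071 (all in dits)

Chain rule: H(X,Y) = H(X) + H(Y|X)

Left side — joint entropy directly:
H(X,Y) = -Σ p(x,y) log p(x,y) = 0.7081 dits

Right side — compute H(Y|X) from the conditional distributions:
P(X) = (1/2, 1/2), so H(X) = 0.3010 dits
H(Y|X) = Σ_x P(X=x) · H(Y|X=x):
  P(Y|X=0) = (3/8, 1/8, 1/2), H(Y|X=0) = 0.4231, weight P(X=0) = 1/2
  P(Y|X=1) = (1/8, 1/4, 5/8), H(Y|X=1) = 0.3910, weight P(X=1) = 1/2
H(Y|X) = 0.4071 dits

H(X) + H(Y|X) = 0.3010 + 0.4071 = 0.7081 dits

Both sides equal 0.7081 dits. ✓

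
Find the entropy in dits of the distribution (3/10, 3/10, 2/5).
0.4729 dits

Shannon entropy is H(X) = -Σ p(x) log p(x).

For P = (3/10, 3/10, 2/5):
H = -3/10 × log_10(3/10) -3/10 × log_10(3/10) -2/5 × log_10(2/5)
H = 0.4729 dits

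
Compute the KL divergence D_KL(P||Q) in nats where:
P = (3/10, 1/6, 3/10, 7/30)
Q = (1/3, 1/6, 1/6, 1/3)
0.0615 nats

KL divergence: D_KL(P||Q) = Σ p(x) log(p(x)/q(x))

Computing term by term:
  x=0: 3/10 × log_e[(3/10)/(1/3)] = 3/10 × -0.1054 = -0.0316
  x=1: 1/6 × log_e[(1/6)/(1/6)] = 1/6 × 0.0000 = 0.0000
  x=2: 3/10 × log_e[(3/10)/(1/6)] = 3/10 × 0.5878 = 0.1763
  x=3: 7/30 × log_e[(7/30)/(1/3)] = 7/30 × -0.3567 = -0.0832

D_KL(P||Q) = 0.0615 nats

Note: KL divergence is always non-negative and equals 0 iff P = Q.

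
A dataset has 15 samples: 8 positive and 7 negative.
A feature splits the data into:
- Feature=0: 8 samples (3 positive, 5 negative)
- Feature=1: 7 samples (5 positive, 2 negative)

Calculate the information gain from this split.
0.0850 bits

Information Gain = H(Y) - H(Y|Feature)

Before split:
P(positive) = 8/15 = 0.5333
H(Y) = 0.9968 bits

After split:
Feature=0: H = 0.9544 bits (weight = 8/15)
Feature=1: H = 0.8631 bits (weight = 7/15)
H(Y|Feature) = (8/15)×0.9544 + (7/15)×0.8631 = 0.9118 bits

Information Gain = 0.9968 - 0.9118 = 0.0850 bits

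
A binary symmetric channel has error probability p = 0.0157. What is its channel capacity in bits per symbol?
0.8834 bits

For a binary symmetric channel (BSC) with error probability p:
Capacity C = 1 - H(p) bits per symbol

where H(p) = -p log₂(p) - (1-p) log₂(1-p) is the binary entropy function.

H(0.0157) = 0.1166 bits
C = 1 - 0.1166 = 0.8834 bits per symbol

This means we can reliably transmit up to 0.8834 bits of information per channel use.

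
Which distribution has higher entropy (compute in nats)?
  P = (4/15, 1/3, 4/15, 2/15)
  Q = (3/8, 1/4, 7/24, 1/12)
P

Computing entropies in nats:
H(P) = 1.3398
H(Q) = 1.2808

Distribution P has higher entropy.

Intuition: The distribution closer to uniform (more spread out) has higher entropy.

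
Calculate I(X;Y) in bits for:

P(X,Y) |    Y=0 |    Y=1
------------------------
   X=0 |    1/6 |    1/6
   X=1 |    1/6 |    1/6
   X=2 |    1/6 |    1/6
0.0000 bits

Mutual information: I(X;Y) = H(X) + H(Y) - H(X,Y)

Marginals:
P(X) = (1/3, 1/3, 1/3), H(X) = 1.5850 bits
P(Y) = (1/2, 1/2), H(Y) = 1.0000 bits

Joint entropy: H(X,Y) = 2.5850 bits

I(X;Y) = 1.5850 + 1.0000 - 2.5850 = 0.0000 bits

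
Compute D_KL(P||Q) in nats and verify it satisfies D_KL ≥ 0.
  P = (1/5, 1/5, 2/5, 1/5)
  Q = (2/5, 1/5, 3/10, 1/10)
0.1151 nats

KL divergence satisfies the Gibbs inequality: D_KL(P||Q) ≥ 0 for all distributions P, Q.

D_KL(P||Q) = Σ p(x) log(p(x)/q(x))
Term by term:
  x=0: 1/5 × log_e[(1/5)/(2/5)] = -0.1386
  x=1: 1/5 × log_e[(1/5)/(1/5)] = 0.0000
  x=2: 2/5 × log_e[(2/5)/(3/10)] = 0.1151
  x=3: 1/5 × log_e[(1/5)/(1/10)] = 0.1386
D_KL(P||Q) = 0.1151 nats

D_KL(P||Q) = 0.1151 ≥ 0 ✓

This non-negativity is a fundamental property: relative entropy cannot be negative because it measures how different Q is from P.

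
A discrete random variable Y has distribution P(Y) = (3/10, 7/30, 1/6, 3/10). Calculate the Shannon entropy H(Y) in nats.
1.3606 nats

Shannon entropy is H(X) = -Σ p(x) log p(x).

For P = (3/10, 7/30, 1/6, 3/10):
H = -3/10 × log_e(3/10) -7/30 × log_e(7/30) -1/6 × log_e(1/6) -3/10 × log_e(3/10)
H = 1.3606 nats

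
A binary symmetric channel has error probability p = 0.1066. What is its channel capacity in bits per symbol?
0.5104 bits

For a binary symmetric channel (BSC) with error probability p:
Capacity C = 1 - H(p) bits per symbol

where H(p) = -p log₂(p) - (1-p) log₂(1-p) is the binary entropy function.

H(0.1066) = 0.4896 bits
C = 1 - 0.4896 = 0.5104 bits per symbol

This means we can reliably transmit up to 0.5104 bits of information per channel use.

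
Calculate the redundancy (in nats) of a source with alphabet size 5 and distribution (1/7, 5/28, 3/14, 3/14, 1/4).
0.0170 nats

Redundancy measures how far a source is from maximum entropy:
R = H_max - H(X)

Maximum entropy for 5 symbols: H_max = log_e(5) = 1.6094 nats
Actual entropy: H(X) = 1.5924 nats
Redundancy: R = 1.6094 - 1.5924 = 0.0170 nats

This redundancy represents potential for compression: the source could be compressed by 0.0170 nats per symbol.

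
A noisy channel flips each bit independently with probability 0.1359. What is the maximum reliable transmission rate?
0.4266 bits

For a binary symmetric channel (BSC) with error probability p:
Capacity C = 1 - H(p) bits per symbol

where H(p) = -p log₂(p) - (1-p) log₂(1-p) is the binary entropy function.

H(0.1359) = 0.5734 bits
C = 1 - 0.5734 = 0.4266 bits per symbol

This means we can reliably transmit up to 0.4266 bits of information per channel use.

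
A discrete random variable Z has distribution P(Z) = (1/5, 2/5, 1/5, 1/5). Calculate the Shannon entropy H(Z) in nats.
1.3322 nats

Shannon entropy is H(X) = -Σ p(x) log p(x).

For P = (1/5, 2/5, 1/5, 1/5):
H = -1/5 × log_e(1/5) -2/5 × log_e(2/5) -1/5 × log_e(1/5) -1/5 × log_e(1/5)
H = 1.3322 nats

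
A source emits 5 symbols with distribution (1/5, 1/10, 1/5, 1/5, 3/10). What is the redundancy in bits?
0.0755 bits

Redundancy measures how far a source is from maximum entropy:
R = H_max - H(X)

Maximum entropy for 5 symbols: H_max = log_2(5) = 2.3219 bits
Actual entropy: H(X) = 2.2464 bits
Redundancy: R = 2.3219 - 2.2464 = 0.0755 bits

This redundancy represents potential for compression: the source could be compressed by 0.0755 bits per symbol.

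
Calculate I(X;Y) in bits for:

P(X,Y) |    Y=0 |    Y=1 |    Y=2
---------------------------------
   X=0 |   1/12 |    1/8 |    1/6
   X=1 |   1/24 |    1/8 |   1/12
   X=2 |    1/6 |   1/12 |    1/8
0.0648 bits

Mutual information: I(X;Y) = H(X) + H(Y) - H(X,Y)

Marginals:
P(X) = (3/8, 1/4, 3/8), H(X) = 1.5613 bits
P(Y) = (7/24, 1/3, 3/8), H(Y) = 1.5774 bits

Joint entropy: H(X,Y) = 3.0739 bits

I(X;Y) = 1.5613 + 1.5774 - 3.0739 = 0.0648 bits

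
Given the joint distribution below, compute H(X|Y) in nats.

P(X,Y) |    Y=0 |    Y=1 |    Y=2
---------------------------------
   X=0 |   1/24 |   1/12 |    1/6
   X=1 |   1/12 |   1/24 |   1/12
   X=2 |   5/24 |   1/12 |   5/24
0.9948 nats

Using the chain rule: H(X|Y) = H(X,Y) - H(Y)

First, compute H(X,Y) = 2.0454 nats

Marginal P(Y) = (1/3, 5/24, 11/24)
H(Y) = 1.0506 nats

H(X|Y) = H(X,Y) - H(Y) = 2.0454 - 1.0506 = 0.9948 nats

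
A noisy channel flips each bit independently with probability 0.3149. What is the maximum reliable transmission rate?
0.1013 bits

For a binary symmetric channel (BSC) with error probability p:
Capacity C = 1 - H(p) bits per symbol

where H(p) = -p log₂(p) - (1-p) log₂(1-p) is the binary entropy function.

H(0.3149) = 0.8987 bits
C = 1 - 0.8987 = 0.1013 bits per symbol

This means we can reliably transmit up to 0.1013 bits of information per channel use.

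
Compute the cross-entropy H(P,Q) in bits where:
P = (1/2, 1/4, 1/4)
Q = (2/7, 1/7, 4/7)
1.8074 bits

Cross-entropy: H(P,Q) = -Σ p(x) log q(x)

Alternatively: H(P,Q) = H(P) + D_KL(P||Q)
H(P) = 1.5000 bits
D_KL(P||Q) = 0.3074 bits

H(P,Q) = 1.5000 + 0.3074 = 1.8074 bits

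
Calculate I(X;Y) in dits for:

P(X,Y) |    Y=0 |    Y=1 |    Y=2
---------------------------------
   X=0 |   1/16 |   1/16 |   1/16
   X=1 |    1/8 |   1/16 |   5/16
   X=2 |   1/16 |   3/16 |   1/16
0.0515 dits

Mutual information: I(X;Y) = H(X) + H(Y) - H(X,Y)

Marginals:
P(X) = (3/16, 1/2, 5/16), H(X) = 0.4447 dits
P(Y) = (1/4, 5/16, 7/16), H(Y) = 0.4654 dits

Joint entropy: H(X,Y) = 0.8586 dits

I(X;Y) = 0.4447 + 0.4654 - 0.8586 = 0.0515 dits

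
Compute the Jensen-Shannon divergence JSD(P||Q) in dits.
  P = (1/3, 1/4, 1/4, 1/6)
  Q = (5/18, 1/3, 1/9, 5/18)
0.0108 dits

Jensen-Shannon divergence is:
JSD(P||Q) = 0.5 × D_KL(P||M) + 0.5 × D_KL(Q||M)
where M = 0.5 × (P + Q) is the mixture distribution.

M = 0.5 × (1/3, 1/4, 1/4, 1/6) + 0.5 × (5/18, 1/3, 1/9, 5/18) = (11/36, 7/24, 0.180556, 2/9)

D_KL(P||M) = 0.0104 dits
D_KL(Q||M) = 0.0113 dits

JSD(P||Q) = 0.5 × 0.0104 + 0.5 × 0.0113 = 0.0108 dits

Unlike KL divergence, JSD is symmetric and bounded: 0 ≤ JSD ≤ log(2).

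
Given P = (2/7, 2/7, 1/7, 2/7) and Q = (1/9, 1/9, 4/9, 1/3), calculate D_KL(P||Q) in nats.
0.3335 nats

KL divergence: D_KL(P||Q) = Σ p(x) log(p(x)/q(x))

Computing term by term:
  x=0: 2/7 × log_e[(2/7)/(1/9)] = 2/7 × 0.9445 = 0.2698
  x=1: 2/7 × log_e[(2/7)/(1/9)] = 2/7 × 0.9445 = 0.2698
  x=2: 1/7 × log_e[(1/7)/(4/9)] = 1/7 × -1.1350 = -0.1621
  x=3: 2/7 × log_e[(2/7)/(1/3)] = 2/7 × -0.1542 = -0.0440

D_KL(P||Q) = 0.3335 nats

Note: KL divergence is always non-negative and equals 0 iff P = Q.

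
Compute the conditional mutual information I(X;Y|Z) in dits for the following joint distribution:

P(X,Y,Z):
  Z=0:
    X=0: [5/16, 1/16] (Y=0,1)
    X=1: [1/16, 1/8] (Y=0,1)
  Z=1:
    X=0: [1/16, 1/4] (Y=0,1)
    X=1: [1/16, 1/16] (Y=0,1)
0.0384 dits

Conditional mutual information: I(X;Y|Z) = H(X|Z) + H(Y|Z) - H(X,Y|Z)

H(Z) = 0.2976
H(X,Z) = 0.5668 → H(X|Z) = 0.2692
H(Y,Z) = 0.5668 → H(Y|Z) = 0.2692
H(X,Y,Z) = 0.7975 → H(X,Y|Z) = 0.4999

I(X;Y|Z) = 0.2692 + 0.2692 - 0.4999 = 0.0384 dits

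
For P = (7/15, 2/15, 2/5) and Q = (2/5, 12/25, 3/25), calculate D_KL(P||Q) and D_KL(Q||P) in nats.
D_KL(P||Q) = 0.3827, D_KL(Q||P) = 0.4087

KL divergence is not symmetric: D_KL(P||Q) ≠ D_KL(Q||P) in general.

D_KL(P||Q) = 0.3827 nats
D_KL(Q||P) = 0.4087 nats

No, they are not equal!

This asymmetry is why KL divergence is not a true distance metric.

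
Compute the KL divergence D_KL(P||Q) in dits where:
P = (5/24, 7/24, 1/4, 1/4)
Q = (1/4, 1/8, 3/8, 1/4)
0.0468 dits

KL divergence: D_KL(P||Q) = Σ p(x) log(p(x)/q(x))

Computing term by term:
  x=0: 5/24 × log_10[(5/24)/(1/4)] = 5/24 × -0.0792 = -0.0165
  x=1: 7/24 × log_10[(7/24)/(1/8)] = 7/24 × 0.3680 = 0.1073
  x=2: 1/4 × log_10[(1/4)/(3/8)] = 1/4 × -0.1761 = -0.0440
  x=3: 1/4 × log_10[(1/4)/(1/4)] = 1/4 × 0.0000 = 0.0000

D_KL(P||Q) = 0.0468 dits

Note: KL divergence is always non-negative and equals 0 iff P = Q.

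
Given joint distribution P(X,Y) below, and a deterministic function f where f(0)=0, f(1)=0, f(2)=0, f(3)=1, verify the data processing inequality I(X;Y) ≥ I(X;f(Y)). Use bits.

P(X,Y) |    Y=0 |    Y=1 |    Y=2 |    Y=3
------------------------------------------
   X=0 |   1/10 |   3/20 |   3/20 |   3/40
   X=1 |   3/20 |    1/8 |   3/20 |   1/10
I(X;Y) = 0.0097, I(X;f(Y)) = 0.0013, inequality holds: 0.0097 ≥ 0.0013

Data Processing Inequality: For any Markov chain X → Y → Z, we have I(X;Y) ≥ I(X;Z).

Here Z = f(Y) is a deterministic function of Y, forming X → Y → Z.

Original I(X;Y) = 0.0097 bits

After applying f:
P(X,Z) where Z=f(Y):
- P(X,Z=0) = P(X,Y=0) + P(X,Y=1) + P(X,Y=2)
- P(X,Z=1) = P(X,Y=3)

I(X;Z) = I(X;f(Y)) = 0.0013 bits

Verification: 0.0097 ≥ 0.0013 ✓

Information cannot be created by processing; the function f can only lose information about X.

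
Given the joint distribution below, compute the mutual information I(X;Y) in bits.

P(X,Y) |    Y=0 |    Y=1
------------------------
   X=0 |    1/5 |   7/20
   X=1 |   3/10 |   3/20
0.0667 bits

Mutual information: I(X;Y) = H(X) + H(Y) - H(X,Y)

Marginals:
P(X) = (11/20, 9/20), H(X) = 0.9928 bits
P(Y) = (1/2, 1/2), H(Y) = 1.0000 bits

Joint entropy: H(X,Y) = 1.9261 bits

I(X;Y) = 0.9928 + 1.0000 - 1.9261 = 0.0667 bits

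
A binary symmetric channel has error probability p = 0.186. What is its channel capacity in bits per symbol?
0.3070 bits

For a binary symmetric channel (BSC) with error probability p:
Capacity C = 1 - H(p) bits per symbol

where H(p) = -p log₂(p) - (1-p) log₂(1-p) is the binary entropy function.

H(0.186) = 0.6930 bits
C = 1 - 0.6930 = 0.3070 bits per symbol

This means we can reliably transmit up to 0.3070 bits of information per channel use.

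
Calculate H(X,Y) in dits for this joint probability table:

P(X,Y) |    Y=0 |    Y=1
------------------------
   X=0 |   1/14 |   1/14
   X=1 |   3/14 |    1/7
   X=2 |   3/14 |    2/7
0.7266 dits

Joint entropy is H(X,Y) = -Σ_{x,y} p(x,y) log p(x,y).

Summing over all non-zero entries:
H(X,Y) = -[1/14·log_10(1/14) + 1/14·log_10(1/14) + 3/14·log_10(3/14) + 1/7·log_10(1/7) + 3/14·log_10(3/14) + 2/7·log_10(2/7)]
H(X,Y) = 0.7266 dits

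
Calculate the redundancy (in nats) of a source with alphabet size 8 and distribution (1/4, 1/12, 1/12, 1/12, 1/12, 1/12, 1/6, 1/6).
0.1002 nats

Redundancy measures how far a source is from maximum entropy:
R = H_max - H(X)

Maximum entropy for 8 symbols: H_max = log_e(8) = 2.0794 nats
Actual entropy: H(X) = 1.9792 nats
Redundancy: R = 2.0794 - 1.9792 = 0.1002 nats

This redundancy represents potential for compression: the source could be compressed by 0.1002 nats per symbol.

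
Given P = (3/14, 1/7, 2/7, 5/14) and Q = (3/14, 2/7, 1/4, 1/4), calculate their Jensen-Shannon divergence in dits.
0.0076 dits

Jensen-Shannon divergence is:
JSD(P||Q) = 0.5 × D_KL(P||M) + 0.5 × D_KL(Q||M)
where M = 0.5 × (P + Q) is the mixture distribution.

M = 0.5 × (3/14, 1/7, 2/7, 5/14) + 0.5 × (3/14, 2/7, 1/4, 1/4) = (3/14, 3/14, 0.267857, 0.303571)

D_KL(P||M) = 0.0081 dits
D_KL(Q||M) = 0.0071 dits

JSD(P||Q) = 0.5 × 0.0081 + 0.5 × 0.0071 = 0.0076 dits

Unlike KL divergence, JSD is symmetric and bounded: 0 ≤ JSD ≤ log(2).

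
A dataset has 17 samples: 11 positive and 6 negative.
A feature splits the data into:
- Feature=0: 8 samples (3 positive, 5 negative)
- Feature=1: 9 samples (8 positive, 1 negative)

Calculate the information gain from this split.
0.2211 bits

Information Gain = H(Y) - H(Y|Feature)

Before split:
P(positive) = 11/17 = 0.6471
H(Y) = 0.9367 bits

After split:
Feature=0: H = 0.9544 bits (weight = 8/17)
Feature=1: H = 0.5033 bits (weight = 9/17)
H(Y|Feature) = (8/17)×0.9544 + (9/17)×0.5033 = 0.7156 bits

Information Gain = 0.9367 - 0.7156 = 0.2211 bits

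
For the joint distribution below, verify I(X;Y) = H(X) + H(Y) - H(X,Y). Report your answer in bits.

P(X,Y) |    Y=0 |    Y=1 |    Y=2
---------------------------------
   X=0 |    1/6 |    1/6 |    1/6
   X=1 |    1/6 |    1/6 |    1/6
I(X;Y) = 0.0000 bits

Mutual information has multiple equivalent forms:
- I(X;Y) = H(X) - H(X|Y)
- I(X;Y) = H(Y) - H(Y|X)
- I(X;Y) = H(X) + H(Y) - H(X,Y)

Computing all quantities:
H(X) = 1.0000, H(Y) = 1.5850, H(X,Y) = 2.5850
H(X|Y) = 1.0000, H(Y|X) = 1.5850

Verification:
H(X) - H(X|Y) = 1.0000 - 1.0000 = 0.0000
H(Y) - H(Y|X) = 1.5850 - 1.5850 = 0.0000
H(X) + H(Y) - H(X,Y) = 1.0000 + 1.5850 - 2.5850 = 0.0000

All forms give I(X;Y) = 0.0000 bits. ✓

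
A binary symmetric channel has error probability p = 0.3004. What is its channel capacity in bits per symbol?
0.1182 bits

For a binary symmetric channel (BSC) with error probability p:
Capacity C = 1 - H(p) bits per symbol

where H(p) = -p log₂(p) - (1-p) log₂(1-p) is the binary entropy function.

H(0.3004) = 0.8818 bits
C = 1 - 0.8818 = 0.1182 bits per symbol

This means we can reliably transmit up to 0.1182 bits of information per channel use.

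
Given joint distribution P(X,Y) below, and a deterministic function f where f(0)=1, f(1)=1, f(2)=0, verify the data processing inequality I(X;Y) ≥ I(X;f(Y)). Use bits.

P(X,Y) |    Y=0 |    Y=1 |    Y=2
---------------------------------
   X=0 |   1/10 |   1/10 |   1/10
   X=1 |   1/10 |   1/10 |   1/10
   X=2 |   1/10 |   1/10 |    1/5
I(X;Y) = 0.0200, I(X;f(Y)) = 0.0200, inequality holds: 0.0200 ≥ 0.0200

Data Processing Inequality: For any Markov chain X → Y → Z, we have I(X;Y) ≥ I(X;Z).

Here Z = f(Y) is a deterministic function of Y, forming X → Y → Z.

Original I(X;Y) = 0.0200 bits

After applying f:
P(X,Z) where Z=f(Y):
- P(X,Z=0) = P(X,Y=2)
- P(X,Z=1) = P(X,Y=0) + P(X,Y=1)

I(X;Z) = I(X;f(Y)) = 0.0200 bits

Verification: 0.0200 ≥ 0.0200 ✓

Information cannot be created by processing; the function f can only lose information about X.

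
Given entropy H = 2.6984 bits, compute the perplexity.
6.4908

Perplexity is 2^H (or exp(H) for natural log).

H = 2.6984 bits
Perplexity = 2^2.6984 = 6.4908

Interpretation: The model's uncertainty is equivalent to choosing uniformly among 6.5 options.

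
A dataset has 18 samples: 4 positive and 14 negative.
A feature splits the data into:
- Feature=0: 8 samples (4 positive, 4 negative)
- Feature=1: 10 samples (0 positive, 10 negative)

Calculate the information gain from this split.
0.3198 bits

Information Gain = H(Y) - H(Y|Feature)

Before split:
P(positive) = 4/18 = 0.2222
H(Y) = 0.7642 bits

After split:
Feature=0: H = 1.0000 bits (weight = 8/18)
Feature=1: H = 0.0000 bits (weight = 10/18)
H(Y|Feature) = (8/18)×1.0000 + (10/18)×0.0000 = 0.4444 bits

Information Gain = 0.7642 - 0.4444 = 0.3198 bits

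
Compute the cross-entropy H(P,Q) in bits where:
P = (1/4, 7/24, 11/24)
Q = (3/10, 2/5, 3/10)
1.6159 bits

Cross-entropy: H(P,Q) = -Σ p(x) log q(x)

Alternatively: H(P,Q) = H(P) + D_KL(P||Q)
H(P) = 1.5343 bits
D_KL(P||Q) = 0.0816 bits

H(P,Q) = 1.5343 + 0.0816 = 1.6159 bits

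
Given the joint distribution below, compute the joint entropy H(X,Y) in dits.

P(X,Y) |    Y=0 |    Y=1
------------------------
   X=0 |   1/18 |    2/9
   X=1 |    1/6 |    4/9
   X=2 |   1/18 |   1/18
0.6406 dits

Joint entropy is H(X,Y) = -Σ_{x,y} p(x,y) log p(x,y).

Summing over all non-zero entries:
H(X,Y) = -[1/18·log_10(1/18) + 2/9·log_10(2/9) + 1/6·log_10(1/6) + 4/9·log_10(4/9) + 1/18·log_10(1/18) + 1/18·log_10(1/18)]
H(X,Y) = 0.6406 dits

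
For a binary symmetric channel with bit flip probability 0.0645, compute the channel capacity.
0.6549 bits

For a binary symmetric channel (BSC) with error probability p:
Capacity C = 1 - H(p) bits per symbol

where H(p) = -p log₂(p) - (1-p) log₂(1-p) is the binary entropy function.

H(0.0645) = 0.3451 bits
C = 1 - 0.3451 = 0.6549 bits per symbol

This means we can reliably transmit up to 0.6549 bits of information per channel use.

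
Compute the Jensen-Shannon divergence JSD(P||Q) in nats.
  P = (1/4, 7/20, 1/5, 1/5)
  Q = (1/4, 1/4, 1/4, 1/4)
0.0070 nats

Jensen-Shannon divergence is:
JSD(P||Q) = 0.5 × D_KL(P||M) + 0.5 × D_KL(Q||M)
where M = 0.5 × (P + Q) is the mixture distribution.

M = 0.5 × (1/4, 7/20, 1/5, 1/5) + 0.5 × (1/4, 1/4, 1/4, 1/4) = (1/4, 3/10, 9/40, 9/40)

D_KL(P||M) = 0.0068 nats
D_KL(Q||M) = 0.0071 nats

JSD(P||Q) = 0.5 × 0.0068 + 0.5 × 0.0071 = 0.0070 nats

Unlike KL divergence, JSD is symmetric and bounded: 0 ≤ JSD ≤ log(2).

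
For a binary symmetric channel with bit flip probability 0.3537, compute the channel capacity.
0.0627 bits

For a binary symmetric channel (BSC) with error probability p:
Capacity C = 1 - H(p) bits per symbol

where H(p) = -p log₂(p) - (1-p) log₂(1-p) is the binary entropy function.

H(0.3537) = 0.9373 bits
C = 1 - 0.9373 = 0.0627 bits per symbol

This means we can reliably transmit up to 0.0627 bits of information per channel use.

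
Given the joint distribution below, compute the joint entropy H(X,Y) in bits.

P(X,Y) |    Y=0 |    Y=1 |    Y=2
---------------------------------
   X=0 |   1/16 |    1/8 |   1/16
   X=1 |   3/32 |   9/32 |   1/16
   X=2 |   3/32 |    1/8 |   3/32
2.9752 bits

Joint entropy is H(X,Y) = -Σ_{x,y} p(x,y) log p(x,y).

Summing over all non-zero entries:
H(X,Y) = -[1/16·log_2(1/16) + 1/8·log_2(1/8) + 1/16·log_2(1/16) + 3/32·log_2(3/32) + 9/32·log_2(9/32) + 1/16·log_2(1/16) + 3/32·log_2(3/32) + 1/8·log_2(1/8) + 3/32·log_2(3/32)]
H(X,Y) = 2.9752 bits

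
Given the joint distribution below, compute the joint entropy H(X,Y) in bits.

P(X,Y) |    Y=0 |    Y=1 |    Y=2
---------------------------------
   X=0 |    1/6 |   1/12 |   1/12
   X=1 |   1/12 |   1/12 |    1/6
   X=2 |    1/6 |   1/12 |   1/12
3.0850 bits

Joint entropy is H(X,Y) = -Σ_{x,y} p(x,y) log p(x,y).

Summing over all non-zero entries:
H(X,Y) = -[1/6·log_2(1/6) + 1/12·log_2(1/12) + 1/12·log_2(1/12) + 1/12·log_2(1/12) + 1/12·log_2(1/12) + 1/6·log_2(1/6) + 1/6·log_2(1/6) + 1/12·log_2(1/12) + 1/12·log_2(1/12)]
H(X,Y) = 3.0850 bits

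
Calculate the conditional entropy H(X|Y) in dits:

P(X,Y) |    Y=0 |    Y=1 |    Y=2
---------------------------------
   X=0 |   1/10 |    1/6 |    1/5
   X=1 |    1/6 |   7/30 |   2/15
0.2920 dits

Using the chain rule: H(X|Y) = H(X,Y) - H(Y)

First, compute H(X,Y) = 0.7633 dits

Marginal P(Y) = (4/15, 2/5, 1/3)
H(Y) = 0.4713 dits

H(X|Y) = H(X,Y) - H(Y) = 0.7633 - 0.4713 = 0.2920 dits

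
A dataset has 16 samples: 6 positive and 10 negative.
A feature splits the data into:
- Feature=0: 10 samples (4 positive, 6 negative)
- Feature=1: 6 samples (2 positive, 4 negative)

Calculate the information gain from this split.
0.0032 bits

Information Gain = H(Y) - H(Y|Feature)

Before split:
P(positive) = 6/16 = 0.3750
H(Y) = 0.9544 bits

After split:
Feature=0: H = 0.9710 bits (weight = 10/16)
Feature=1: H = 0.9183 bits (weight = 6/16)
H(Y|Feature) = (10/16)×0.9710 + (6/16)×0.9183 = 0.9512 bits

Information Gain = 0.9544 - 0.9512 = 0.0032 bits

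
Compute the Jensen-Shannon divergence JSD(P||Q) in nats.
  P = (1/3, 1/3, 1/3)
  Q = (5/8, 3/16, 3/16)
0.0432 nats

Jensen-Shannon divergence is:
JSD(P||Q) = 0.5 × D_KL(P||M) + 0.5 × D_KL(Q||M)
where M = 0.5 × (P + Q) is the mixture distribution.

M = 0.5 × (1/3, 1/3, 1/3) + 0.5 × (5/8, 3/16, 3/16) = (0.479167, 0.260417, 0.260417)

D_KL(P||M) = 0.0436 nats
D_KL(Q||M) = 0.0429 nats

JSD(P||Q) = 0.5 × 0.0436 + 0.5 × 0.0429 = 0.0432 nats

Unlike KL divergence, JSD is symmetric and bounded: 0 ≤ JSD ≤ log(2).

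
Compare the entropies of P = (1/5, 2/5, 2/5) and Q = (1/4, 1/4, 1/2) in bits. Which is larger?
P

Computing entropies in bits:
H(P) = 1.5219
H(Q) = 1.5000

Distribution P has higher entropy.

Intuition: The distribution closer to uniform (more spread out) has higher entropy.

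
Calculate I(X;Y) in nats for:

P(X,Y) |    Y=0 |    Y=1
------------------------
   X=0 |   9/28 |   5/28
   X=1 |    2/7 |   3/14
0.0027 nats

Mutual information: I(X;Y) = H(X) + H(Y) - H(X,Y)

Marginals:
P(X) = (1/2, 1/2), H(X) = 0.6931 nats
P(Y) = (17/28, 11/28), H(Y) = 0.6700 nats

Joint entropy: H(X,Y) = 1.3605 nats

I(X;Y) = 0.6931 + 0.6700 - 1.3605 = 0.0027 nats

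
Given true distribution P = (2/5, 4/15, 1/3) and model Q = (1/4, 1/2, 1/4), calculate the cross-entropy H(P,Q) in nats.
1.2015 nats

Cross-entropy: H(P,Q) = -Σ p(x) log q(x)

Alternatively: H(P,Q) = H(P) + D_KL(P||Q)
H(P) = 1.0852 nats
D_KL(P||Q) = 0.1163 nats

H(P,Q) = 1.0852 + 0.1163 = 1.2015 nats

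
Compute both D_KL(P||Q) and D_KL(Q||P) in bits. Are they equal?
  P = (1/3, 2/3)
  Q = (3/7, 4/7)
D_KL(P||Q) = 0.0274, D_KL(Q||P) = 0.0283

KL divergence is not symmetric: D_KL(P||Q) ≠ D_KL(Q||P) in general.

D_KL(P||Q) = 0.0274 bits
D_KL(Q||P) = 0.0283 bits

No, they are not equal!

This asymmetry is why KL divergence is not a true distance metric.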